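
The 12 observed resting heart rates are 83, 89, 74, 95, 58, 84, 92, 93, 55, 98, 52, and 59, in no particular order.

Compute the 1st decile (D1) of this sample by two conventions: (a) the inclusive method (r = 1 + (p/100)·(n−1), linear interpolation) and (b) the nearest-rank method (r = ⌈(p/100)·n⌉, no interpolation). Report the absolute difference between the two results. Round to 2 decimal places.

0.30

Sorted: 52, 55, 58, 59, 74, 83, 84, 89, 92, 93, 95, 98.
n = 12.
(a) r = 2.1; between ranks 2 (55) and 3 (58): 55.3.
(b) the nearest-rank method: rank 2 → 55.
|55.3 − 55| = 0.3.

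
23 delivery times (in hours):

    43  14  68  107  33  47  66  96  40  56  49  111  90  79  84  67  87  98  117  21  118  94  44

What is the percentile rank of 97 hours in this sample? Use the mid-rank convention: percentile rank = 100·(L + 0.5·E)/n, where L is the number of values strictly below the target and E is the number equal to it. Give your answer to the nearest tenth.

Sorted: 14, 21, 33, 40, 43, 44, 47, 49, 56, 66, 67, 68, 79, 84, 87, 90, 94, 96, 98, 107, 111, 117, 118.
Count below 97: L = 18; count equal: E = 0; n = 23.
Percentile rank = 100·(18 + 0.5·0)/23 = 100·18/23 = 78.26.

78.3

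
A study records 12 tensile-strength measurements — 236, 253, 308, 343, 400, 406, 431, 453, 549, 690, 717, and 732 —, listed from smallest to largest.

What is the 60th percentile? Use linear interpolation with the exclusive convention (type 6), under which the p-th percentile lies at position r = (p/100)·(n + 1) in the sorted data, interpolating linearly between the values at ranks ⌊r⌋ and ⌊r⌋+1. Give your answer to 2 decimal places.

n = 12.
r = (60/100)·(12 + 1) = 7.8.
Rank 7 is 431 and rank 8 is 453.
Interpolate: 431 + 0.8·(453 − 431) = 431 + 0.8·22 = 448.6.

448.60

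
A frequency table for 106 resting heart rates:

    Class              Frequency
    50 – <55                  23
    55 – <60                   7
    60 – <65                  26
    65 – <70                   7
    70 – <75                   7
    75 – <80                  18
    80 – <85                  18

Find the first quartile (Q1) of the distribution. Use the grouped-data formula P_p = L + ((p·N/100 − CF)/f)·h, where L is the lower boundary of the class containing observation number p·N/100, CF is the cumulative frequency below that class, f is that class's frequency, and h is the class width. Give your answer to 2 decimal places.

N = 106; target position k = 25/100 · 106 = 26.5.
Cumulative frequencies: 23, 30, 56, 63, 70, 88, 106.
Observation 26.5 falls in the class 55 – <60.
L = 55, CF = 23, f = 7, h = 5.
P25 = 55 + ((26.5 − 23)/7)·5 = 55 + 2.5 = 57.5.

57.50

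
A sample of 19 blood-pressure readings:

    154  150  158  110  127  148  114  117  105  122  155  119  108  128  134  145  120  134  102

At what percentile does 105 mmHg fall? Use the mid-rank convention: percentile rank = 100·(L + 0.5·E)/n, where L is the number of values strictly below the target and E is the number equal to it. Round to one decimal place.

7.9

Sorted: 102, 105, 108, 110, 114, 117, 119, 120, 122, 127, 128, 134, 134, 145, 148, 150, 154, 155, 158.
Count below 105: L = 1; count equal: E = 1; n = 19.
Percentile rank = 100·(1 + 0.5·1)/19 = 100·1.5/19 = 7.895.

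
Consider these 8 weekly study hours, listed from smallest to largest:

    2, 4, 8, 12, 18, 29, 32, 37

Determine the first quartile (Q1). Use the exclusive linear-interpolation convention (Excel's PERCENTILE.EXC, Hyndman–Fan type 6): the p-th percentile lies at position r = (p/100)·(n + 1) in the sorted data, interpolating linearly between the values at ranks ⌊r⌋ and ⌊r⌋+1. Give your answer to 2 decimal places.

5.00

n = 8.
r = (25/100)·(8 + 1) = 2.25.
Rank 2 is 4 and rank 3 is 8.
Interpolate: 4 + 0.25·(8 − 4) = 4 + 0.25·4 = 5.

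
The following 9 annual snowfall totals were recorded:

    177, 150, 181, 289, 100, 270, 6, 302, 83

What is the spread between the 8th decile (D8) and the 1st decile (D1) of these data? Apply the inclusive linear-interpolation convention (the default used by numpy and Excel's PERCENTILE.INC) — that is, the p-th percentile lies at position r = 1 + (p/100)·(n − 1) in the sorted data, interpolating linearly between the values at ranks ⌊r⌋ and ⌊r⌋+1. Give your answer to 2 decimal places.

210.00

Sorted: 6, 83, 100, 150, 177, 181, 270, 289, 302.
n = 9.
P10: r = 1.8; ranks 1–2 are 6, 83; interpolating gives 67.6.
P80: r = 7.4; ranks 7–8 are 270, 289; interpolating gives 277.6.
Difference: 277.6 − 67.6 = 210.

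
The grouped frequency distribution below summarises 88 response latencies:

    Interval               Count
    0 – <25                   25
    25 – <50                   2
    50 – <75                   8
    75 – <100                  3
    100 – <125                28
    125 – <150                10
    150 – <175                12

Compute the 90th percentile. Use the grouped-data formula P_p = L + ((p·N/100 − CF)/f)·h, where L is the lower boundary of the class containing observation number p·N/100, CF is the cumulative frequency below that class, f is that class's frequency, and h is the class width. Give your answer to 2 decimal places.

N = 88; target position k = 90/100 · 88 = 79.2.
Cumulative frequencies: 25, 27, 35, 38, 66, 76, 88.
Observation 79.2 falls in the class 150 – <175.
L = 150, CF = 76, f = 12, h = 25.
P90 = 150 + ((79.2 − 76)/12)·25 = 150 + 6.66667 = 156.667.

156.67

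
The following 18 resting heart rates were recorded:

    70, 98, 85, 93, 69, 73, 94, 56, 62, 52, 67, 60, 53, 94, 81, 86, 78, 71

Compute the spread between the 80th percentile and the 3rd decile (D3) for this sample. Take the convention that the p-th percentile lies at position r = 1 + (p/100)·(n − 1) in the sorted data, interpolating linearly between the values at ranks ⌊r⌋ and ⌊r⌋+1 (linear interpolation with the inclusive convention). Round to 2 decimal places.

23.00

Sorted: 52, 53, 56, 60, 62, 67, 69, 70, 71, 73, 78, 81, 85, 86, 93, 94, 94, 98.
n = 18.
P30: r = 6.1; ranks 6–7 are 67, 69; interpolating gives 67.2.
P80: r = 14.6; ranks 14–15 are 86, 93; interpolating gives 90.2.
Difference: 90.2 − 67.2 = 23.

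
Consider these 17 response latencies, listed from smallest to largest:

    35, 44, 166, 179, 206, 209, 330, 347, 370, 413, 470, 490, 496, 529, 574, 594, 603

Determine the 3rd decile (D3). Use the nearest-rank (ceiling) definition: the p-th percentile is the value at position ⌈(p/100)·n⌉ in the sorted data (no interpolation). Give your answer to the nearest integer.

n = 17.
Position = ⌈30/100 · 17⌉ = ⌈5.1⌉ = 6.
The value at rank 6 is 209.

209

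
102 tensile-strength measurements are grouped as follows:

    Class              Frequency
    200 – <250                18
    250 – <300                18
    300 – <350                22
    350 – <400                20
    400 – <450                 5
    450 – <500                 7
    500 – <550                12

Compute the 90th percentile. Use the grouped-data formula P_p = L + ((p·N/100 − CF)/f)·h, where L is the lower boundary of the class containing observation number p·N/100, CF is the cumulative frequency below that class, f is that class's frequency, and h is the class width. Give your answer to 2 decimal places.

N = 102; target position k = 90/100 · 102 = 91.8.
Cumulative frequencies: 18, 36, 58, 78, 83, 90, 102.
Observation 91.8 falls in the class 500 – <550.
L = 500, CF = 90, f = 12, h = 50.
P90 = 500 + ((91.8 − 90)/12)·50 = 500 + 7.5 = 507.5.

507.50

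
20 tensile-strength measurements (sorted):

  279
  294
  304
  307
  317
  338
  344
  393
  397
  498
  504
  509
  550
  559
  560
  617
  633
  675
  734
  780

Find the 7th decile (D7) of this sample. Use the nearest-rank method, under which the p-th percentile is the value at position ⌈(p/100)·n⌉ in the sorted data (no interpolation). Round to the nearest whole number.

n = 20.
Position = ⌈70/100 · 20⌉ = ⌈14⌉ = 14.
The value at rank 14 is 559.

559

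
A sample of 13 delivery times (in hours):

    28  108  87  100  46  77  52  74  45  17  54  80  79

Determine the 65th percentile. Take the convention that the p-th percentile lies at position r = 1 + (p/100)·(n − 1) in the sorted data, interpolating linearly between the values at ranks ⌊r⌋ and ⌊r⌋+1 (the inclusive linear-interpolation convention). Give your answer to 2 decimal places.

Sorted: 17, 28, 45, 46, 52, 54, 74, 77, 79, 80, 87, 100, 108.
n = 13.
r = 1 + (65/100)·(13 − 1) = 1 + 7.8 = 8.8.
Rank 8 is 77 and rank 9 is 79.
Interpolate: 77 + 0.8·(79 − 77) = 77 + 0.8·2 = 78.6.

78.60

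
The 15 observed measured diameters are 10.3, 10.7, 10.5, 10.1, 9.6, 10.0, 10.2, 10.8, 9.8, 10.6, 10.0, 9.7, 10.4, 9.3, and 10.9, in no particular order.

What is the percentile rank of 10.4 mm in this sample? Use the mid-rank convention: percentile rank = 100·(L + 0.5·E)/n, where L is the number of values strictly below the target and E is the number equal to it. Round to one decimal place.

63.3

Sorted: 9.3, 9.6, 9.7, 9.8, 10.0, 10.0, 10.1, 10.2, 10.3, 10.4, 10.5, 10.6, 10.7, 10.8, 10.9.
Count below 10.4: L = 9; count equal: E = 1; n = 15.
Percentile rank = 100·(9 + 0.5·1)/15 = 100·9.5/15 = 63.33.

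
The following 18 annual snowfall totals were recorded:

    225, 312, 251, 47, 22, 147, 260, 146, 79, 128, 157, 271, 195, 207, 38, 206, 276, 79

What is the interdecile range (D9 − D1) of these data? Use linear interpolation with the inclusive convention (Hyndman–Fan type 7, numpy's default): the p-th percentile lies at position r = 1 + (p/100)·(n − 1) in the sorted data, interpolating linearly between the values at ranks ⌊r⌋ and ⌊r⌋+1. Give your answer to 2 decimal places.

Sorted: 22, 38, 47, 79, 79, 128, 146, 147, 157, 195, 206, 207, 225, 251, 260, 271, 276, 312.
n = 18.
P10: r = 2.7; ranks 2–3 are 38, 47; interpolating gives 44.3.
P90: r = 16.3; ranks 16–17 are 271, 276; interpolating gives 272.5.
Difference: 272.5 − 44.3 = 228.2.

228.20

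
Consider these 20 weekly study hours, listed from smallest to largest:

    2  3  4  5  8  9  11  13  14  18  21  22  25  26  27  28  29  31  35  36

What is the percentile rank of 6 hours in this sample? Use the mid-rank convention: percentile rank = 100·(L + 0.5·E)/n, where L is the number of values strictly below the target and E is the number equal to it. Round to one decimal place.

20.0

Count below 6: L = 4; count equal: E = 0; n = 20.
Percentile rank = 100·(4 + 0.5·0)/20 = 100·4/20 = 20.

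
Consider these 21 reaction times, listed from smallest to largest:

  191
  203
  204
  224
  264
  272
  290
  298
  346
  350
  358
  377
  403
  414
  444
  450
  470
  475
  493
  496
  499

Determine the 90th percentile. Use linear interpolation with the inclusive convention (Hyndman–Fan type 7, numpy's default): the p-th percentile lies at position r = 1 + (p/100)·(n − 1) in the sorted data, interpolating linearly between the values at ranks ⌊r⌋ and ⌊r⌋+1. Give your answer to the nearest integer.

n = 21.
r = 1 + (90/100)·(21 − 1) = 1 + 18 = 19.
r is an integer, so P90 is the value at rank 19: 493.

493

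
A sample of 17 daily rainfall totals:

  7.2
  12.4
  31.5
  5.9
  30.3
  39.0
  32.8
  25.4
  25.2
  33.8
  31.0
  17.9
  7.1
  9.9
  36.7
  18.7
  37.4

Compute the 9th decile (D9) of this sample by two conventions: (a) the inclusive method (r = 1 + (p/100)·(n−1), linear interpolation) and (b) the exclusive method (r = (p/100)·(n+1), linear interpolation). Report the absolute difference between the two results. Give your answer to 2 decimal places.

Sorted: 5.9, 7.1, 7.2, 9.9, 12.4, 17.9, 18.7, 25.2, 25.4, 30.3, 31.0, 31.5, 32.8, 33.8, 36.7, 37.4, 39.0.
n = 17.
(a) r = 15.4; between ranks 15 (36.7) and 16 (37.4): 36.98.
(b) r = 16.2; between ranks 16 (37.4) and 17 (39.0): 37.72.
|36.98 − 37.72| = 0.74.

0.74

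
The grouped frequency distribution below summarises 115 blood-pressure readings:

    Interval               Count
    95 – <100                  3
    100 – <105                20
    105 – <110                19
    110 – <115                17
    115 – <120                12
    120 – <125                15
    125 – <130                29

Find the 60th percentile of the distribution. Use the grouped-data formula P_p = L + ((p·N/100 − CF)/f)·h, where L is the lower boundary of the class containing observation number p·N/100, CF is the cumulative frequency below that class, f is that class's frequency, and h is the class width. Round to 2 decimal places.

N = 115; target position k = 60/100 · 115 = 69.
Cumulative frequencies: 3, 23, 42, 59, 71, 86, 115.
Observation 69 falls in the class 115 – <120.
L = 115, CF = 59, f = 12, h = 5.
P60 = 115 + ((69 − 59)/12)·5 = 115 + 4.16667 = 119.167.

119.17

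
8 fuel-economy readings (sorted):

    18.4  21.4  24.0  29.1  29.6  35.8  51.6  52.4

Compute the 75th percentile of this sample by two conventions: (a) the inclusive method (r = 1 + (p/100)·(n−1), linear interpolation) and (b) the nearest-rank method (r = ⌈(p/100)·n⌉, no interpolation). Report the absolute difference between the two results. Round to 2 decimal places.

3.95

n = 8.
(a) r = 6.25; between ranks 6 (35.8) and 7 (51.6): 39.75.
(b) the nearest-rank method: rank 6 → 35.8.
|39.75 − 35.8| = 3.95.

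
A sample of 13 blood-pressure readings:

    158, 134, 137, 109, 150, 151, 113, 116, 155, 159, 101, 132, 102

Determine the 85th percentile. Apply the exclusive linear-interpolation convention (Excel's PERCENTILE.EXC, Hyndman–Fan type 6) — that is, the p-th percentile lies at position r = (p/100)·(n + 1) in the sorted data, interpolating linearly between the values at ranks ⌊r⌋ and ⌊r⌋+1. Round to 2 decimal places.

157.70

Sorted: 101, 102, 109, 113, 116, 132, 134, 137, 150, 151, 155, 158, 159.
n = 13.
r = (85/100)·(13 + 1) = 11.9.
Rank 11 is 155 and rank 12 is 158.
Interpolate: 155 + 0.9·(158 − 155) = 155 + 0.9·3 = 157.7.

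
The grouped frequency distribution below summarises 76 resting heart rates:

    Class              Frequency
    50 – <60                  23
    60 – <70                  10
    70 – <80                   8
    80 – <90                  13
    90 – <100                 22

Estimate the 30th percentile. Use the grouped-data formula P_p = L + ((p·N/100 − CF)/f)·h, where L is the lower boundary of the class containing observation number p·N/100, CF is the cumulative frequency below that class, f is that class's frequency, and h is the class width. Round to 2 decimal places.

N = 76; target position k = 30/100 · 76 = 22.8.
Cumulative frequencies: 23, 33, 41, 54, 76.
Observation 22.8 falls in the class 50 – <60.
L = 50, CF = 0, f = 23, h = 10.
P30 = 50 + ((22.8 − 0)/23)·10 = 50 + 9.91304 = 59.913.

59.91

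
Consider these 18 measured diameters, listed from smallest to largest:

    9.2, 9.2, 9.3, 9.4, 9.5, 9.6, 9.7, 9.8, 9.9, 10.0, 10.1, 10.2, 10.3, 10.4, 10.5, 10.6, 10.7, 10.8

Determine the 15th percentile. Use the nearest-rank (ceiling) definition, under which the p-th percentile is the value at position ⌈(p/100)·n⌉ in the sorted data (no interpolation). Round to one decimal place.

9.3

n = 18.
Position = ⌈15/100 · 18⌉ = ⌈2.7⌉ = 3.
The value at rank 3 is 9.3.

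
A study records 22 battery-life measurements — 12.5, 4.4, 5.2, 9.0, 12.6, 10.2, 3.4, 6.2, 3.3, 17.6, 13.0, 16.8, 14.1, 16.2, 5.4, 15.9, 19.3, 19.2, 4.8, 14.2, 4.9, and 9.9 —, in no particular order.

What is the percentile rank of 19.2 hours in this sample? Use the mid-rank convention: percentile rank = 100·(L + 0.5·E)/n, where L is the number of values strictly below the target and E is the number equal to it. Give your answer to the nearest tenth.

93.2

Sorted: 3.3, 3.4, 4.4, 4.8, 4.9, 5.2, 5.4, 6.2, 9.0, 9.9, 10.2, 12.5, 12.6, 13.0, 14.1, 14.2, 15.9, 16.2, 16.8, 17.6, 19.2, 19.3.
Count below 19.2: L = 20; count equal: E = 1; n = 22.
Percentile rank = 100·(20 + 0.5·1)/22 = 100·20.5/22 = 93.18.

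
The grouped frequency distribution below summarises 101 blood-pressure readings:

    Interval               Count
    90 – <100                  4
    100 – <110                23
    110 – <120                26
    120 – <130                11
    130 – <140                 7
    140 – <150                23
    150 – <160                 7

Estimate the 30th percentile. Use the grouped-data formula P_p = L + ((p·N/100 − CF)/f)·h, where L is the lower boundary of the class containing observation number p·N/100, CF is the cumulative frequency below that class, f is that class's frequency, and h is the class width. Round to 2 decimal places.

111.27

N = 101; target position k = 30/100 · 101 = 30.3.
Cumulative frequencies: 4, 27, 53, 64, 71, 94, 101.
Observation 30.3 falls in the class 110 – <120.
L = 110, CF = 27, f = 26, h = 10.
P30 = 110 + ((30.3 − 27)/26)·10 = 110 + 1.26923 = 111.269.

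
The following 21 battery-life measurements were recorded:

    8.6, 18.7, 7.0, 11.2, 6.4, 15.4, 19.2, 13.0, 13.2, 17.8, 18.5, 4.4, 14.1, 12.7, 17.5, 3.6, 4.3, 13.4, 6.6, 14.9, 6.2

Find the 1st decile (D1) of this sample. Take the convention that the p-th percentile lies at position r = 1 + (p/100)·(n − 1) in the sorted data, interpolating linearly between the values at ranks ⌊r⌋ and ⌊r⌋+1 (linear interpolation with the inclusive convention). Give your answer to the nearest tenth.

4.4

Sorted: 3.6, 4.3, 4.4, 6.2, 6.4, 6.6, 7.0, 8.6, 11.2, 12.7, 13.0, 13.2, 13.4, 14.1, 14.9, 15.4, 17.5, 17.8, 18.5, 18.7, 19.2.
n = 21.
r = 1 + (10/100)·(21 − 1) = 1 + 2 = 3.
r is an integer, so P10 is the value at rank 3: 4.4.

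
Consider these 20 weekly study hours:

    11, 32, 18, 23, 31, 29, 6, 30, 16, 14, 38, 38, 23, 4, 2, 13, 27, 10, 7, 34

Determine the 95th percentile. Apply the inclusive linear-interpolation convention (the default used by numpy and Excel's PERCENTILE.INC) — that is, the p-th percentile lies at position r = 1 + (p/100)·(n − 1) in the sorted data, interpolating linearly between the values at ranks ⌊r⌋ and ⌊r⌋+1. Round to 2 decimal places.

38.00

Sorted: 2, 4, 6, 7, 10, 11, 13, 14, 16, 18, 23, 23, 27, 29, 30, 31, 32, 34, 38, 38.
n = 20.
r = 1 + (95/100)·(20 − 1) = 1 + 18.05 = 19.05.
Rank 19 is 38 and rank 20 is 38.
Interpolate: 38 + 0.05·(38 − 38) = 38 + 0.05·0 = 38.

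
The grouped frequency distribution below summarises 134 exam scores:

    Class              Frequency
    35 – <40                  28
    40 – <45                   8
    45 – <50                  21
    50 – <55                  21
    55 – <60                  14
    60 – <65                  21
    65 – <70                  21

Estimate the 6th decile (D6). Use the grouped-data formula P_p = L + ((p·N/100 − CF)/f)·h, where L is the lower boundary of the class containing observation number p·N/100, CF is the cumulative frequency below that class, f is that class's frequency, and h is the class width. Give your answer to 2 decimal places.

55.86

N = 134; target position k = 60/100 · 134 = 80.4.
Cumulative frequencies: 28, 36, 57, 78, 92, 113, 134.
Observation 80.4 falls in the class 55 – <60.
L = 55, CF = 78, f = 14, h = 5.
P60 = 55 + ((80.4 − 78)/14)·5 = 55 + 0.857143 = 55.8571.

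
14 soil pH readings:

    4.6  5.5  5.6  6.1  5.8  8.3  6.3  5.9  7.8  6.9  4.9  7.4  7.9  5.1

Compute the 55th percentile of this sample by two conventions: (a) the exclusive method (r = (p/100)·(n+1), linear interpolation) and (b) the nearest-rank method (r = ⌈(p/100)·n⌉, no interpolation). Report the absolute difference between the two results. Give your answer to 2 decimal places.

0.05

Sorted: 4.6, 4.9, 5.1, 5.5, 5.6, 5.8, 5.9, 6.1, 6.3, 6.9, 7.4, 7.8, 7.9, 8.3.
n = 14.
(a) r = 8.25; between ranks 8 (6.1) and 9 (6.3): 6.15.
(b) the nearest-rank method: rank 8 → 6.1.
|6.15 − 6.1| = 0.05.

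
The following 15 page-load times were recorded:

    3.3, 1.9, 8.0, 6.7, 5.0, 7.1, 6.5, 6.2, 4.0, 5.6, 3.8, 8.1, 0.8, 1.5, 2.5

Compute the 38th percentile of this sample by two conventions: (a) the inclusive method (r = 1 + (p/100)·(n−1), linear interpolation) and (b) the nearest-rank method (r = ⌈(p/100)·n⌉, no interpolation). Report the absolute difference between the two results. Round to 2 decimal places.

0.06

Sorted: 0.8, 1.5, 1.9, 2.5, 3.3, 3.8, 4.0, 5.0, 5.6, 6.2, 6.5, 6.7, 7.1, 8.0, 8.1.
n = 15.
(a) r = 6.32; between ranks 6 (3.8) and 7 (4.0): 3.864.
(b) the nearest-rank method: rank 6 → 3.8.
|3.864 − 3.8| = 0.064.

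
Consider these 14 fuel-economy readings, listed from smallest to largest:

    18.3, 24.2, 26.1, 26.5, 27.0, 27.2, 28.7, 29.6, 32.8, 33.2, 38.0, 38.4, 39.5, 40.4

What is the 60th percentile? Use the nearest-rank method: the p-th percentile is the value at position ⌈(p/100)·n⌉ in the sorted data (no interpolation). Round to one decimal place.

32.8

n = 14.
Position = ⌈60/100 · 14⌉ = ⌈8.4⌉ = 9.
The value at rank 9 is 32.8.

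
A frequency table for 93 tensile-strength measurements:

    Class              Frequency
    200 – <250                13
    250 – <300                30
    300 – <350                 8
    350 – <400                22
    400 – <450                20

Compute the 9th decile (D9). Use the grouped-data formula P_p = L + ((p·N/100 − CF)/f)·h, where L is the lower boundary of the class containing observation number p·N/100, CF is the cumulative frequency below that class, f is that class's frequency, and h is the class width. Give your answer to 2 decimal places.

426.75

N = 93; target position k = 90/100 · 93 = 83.7.
Cumulative frequencies: 13, 43, 51, 73, 93.
Observation 83.7 falls in the class 400 – <450.
L = 400, CF = 73, f = 20, h = 50.
P90 = 400 + ((83.7 − 73)/20)·50 = 400 + 26.75 = 426.75.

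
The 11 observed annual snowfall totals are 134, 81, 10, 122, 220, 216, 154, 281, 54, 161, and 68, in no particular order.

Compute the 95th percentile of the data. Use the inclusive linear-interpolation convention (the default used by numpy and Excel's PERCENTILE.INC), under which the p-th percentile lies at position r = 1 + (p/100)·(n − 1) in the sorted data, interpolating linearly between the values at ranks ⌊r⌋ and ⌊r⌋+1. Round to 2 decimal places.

250.50

Sorted: 10, 54, 68, 81, 122, 134, 154, 161, 216, 220, 281.
n = 11.
r = 1 + (95/100)·(11 − 1) = 1 + 9.5 = 10.5.
Rank 10 is 220 and rank 11 is 281.
Interpolate: 220 + 0.5·(281 − 220) = 220 + 0.5·61 = 250.5.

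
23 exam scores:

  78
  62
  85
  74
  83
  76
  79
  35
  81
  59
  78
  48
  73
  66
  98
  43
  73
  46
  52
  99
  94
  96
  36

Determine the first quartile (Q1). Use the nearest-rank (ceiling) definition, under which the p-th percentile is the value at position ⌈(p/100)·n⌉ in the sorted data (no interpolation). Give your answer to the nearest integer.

Sorted: 35, 36, 43, 46, 48, 52, 59, 62, 66, 73, 73, 74, 76, 78, 78, 79, 81, 83, 85, 94, 96, 98, 99.
n = 23.
Position = ⌈25/100 · 23⌉ = ⌈5.75⌉ = 6.
The value at rank 6 is 52.

52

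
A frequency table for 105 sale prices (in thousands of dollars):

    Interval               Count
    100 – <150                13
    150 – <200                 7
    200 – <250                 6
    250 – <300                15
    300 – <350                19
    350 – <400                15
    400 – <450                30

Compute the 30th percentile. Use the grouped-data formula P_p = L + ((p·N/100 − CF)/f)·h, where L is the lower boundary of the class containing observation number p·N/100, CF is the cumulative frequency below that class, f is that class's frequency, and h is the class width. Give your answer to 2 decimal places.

N = 105; target position k = 30/100 · 105 = 31.5.
Cumulative frequencies: 13, 20, 26, 41, 60, 75, 105.
Observation 31.5 falls in the class 250 – <300.
L = 250, CF = 26, f = 15, h = 50.
P30 = 250 + ((31.5 − 26)/15)·50 = 250 + 18.3333 = 268.333.

268.33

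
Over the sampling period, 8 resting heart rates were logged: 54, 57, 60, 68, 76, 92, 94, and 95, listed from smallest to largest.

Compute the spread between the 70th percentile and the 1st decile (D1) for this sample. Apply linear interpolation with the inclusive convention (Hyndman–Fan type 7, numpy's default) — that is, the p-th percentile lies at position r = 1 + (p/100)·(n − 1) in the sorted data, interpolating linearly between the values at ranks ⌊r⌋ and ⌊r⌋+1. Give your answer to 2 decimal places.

34.30

n = 8.
P10: r = 1.7; ranks 1–2 are 54, 57; interpolating gives 56.1.
P70: r = 5.9; ranks 5–6 are 76, 92; interpolating gives 90.4.
Difference: 90.4 − 56.1 = 34.3.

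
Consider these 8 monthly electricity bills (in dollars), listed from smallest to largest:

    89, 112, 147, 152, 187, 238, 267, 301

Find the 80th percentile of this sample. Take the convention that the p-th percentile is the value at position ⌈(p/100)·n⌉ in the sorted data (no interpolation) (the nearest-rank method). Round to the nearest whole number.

n = 8.
Position = ⌈80/100 · 8⌉ = ⌈6.4⌉ = 7.
The value at rank 7 is 267.

267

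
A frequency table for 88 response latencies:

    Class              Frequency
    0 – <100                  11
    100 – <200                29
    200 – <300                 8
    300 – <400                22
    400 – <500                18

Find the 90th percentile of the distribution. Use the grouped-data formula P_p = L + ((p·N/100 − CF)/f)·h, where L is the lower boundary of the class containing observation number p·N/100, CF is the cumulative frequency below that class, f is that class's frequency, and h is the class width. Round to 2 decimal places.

N = 88; target position k = 90/100 · 88 = 79.2.
Cumulative frequencies: 11, 40, 48, 70, 88.
Observation 79.2 falls in the class 400 – <500.
L = 400, CF = 70, f = 18, h = 100.
P90 = 400 + ((79.2 − 70)/18)·100 = 400 + 51.1111 = 451.111.

451.11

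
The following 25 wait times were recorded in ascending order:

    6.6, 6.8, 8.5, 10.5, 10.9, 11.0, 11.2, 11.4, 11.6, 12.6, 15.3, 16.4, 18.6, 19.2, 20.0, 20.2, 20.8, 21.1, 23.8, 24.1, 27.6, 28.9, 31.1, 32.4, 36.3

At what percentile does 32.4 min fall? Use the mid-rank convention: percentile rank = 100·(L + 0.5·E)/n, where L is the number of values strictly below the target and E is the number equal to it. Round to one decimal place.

94.0

Count below 32.4: L = 23; count equal: E = 1; n = 25.
Percentile rank = 100·(23 + 0.5·1)/25 = 100·23.5/25 = 94.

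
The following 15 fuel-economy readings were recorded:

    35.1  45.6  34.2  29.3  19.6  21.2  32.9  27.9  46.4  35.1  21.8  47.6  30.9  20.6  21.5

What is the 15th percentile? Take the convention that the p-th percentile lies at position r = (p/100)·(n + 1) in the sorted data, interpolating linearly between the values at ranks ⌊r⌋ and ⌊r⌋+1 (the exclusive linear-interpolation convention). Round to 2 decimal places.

20.84

Sorted: 19.6, 20.6, 21.2, 21.5, 21.8, 27.9, 29.3, 30.9, 32.9, 34.2, 35.1, 35.1, 45.6, 46.4, 47.6.
n = 15.
r = (15/100)·(15 + 1) = 2.4.
Rank 2 is 20.6 and rank 3 is 21.2.
Interpolate: 20.6 + 0.4·(21.2 − 20.6) = 20.6 + 0.4·0.6 = 20.84.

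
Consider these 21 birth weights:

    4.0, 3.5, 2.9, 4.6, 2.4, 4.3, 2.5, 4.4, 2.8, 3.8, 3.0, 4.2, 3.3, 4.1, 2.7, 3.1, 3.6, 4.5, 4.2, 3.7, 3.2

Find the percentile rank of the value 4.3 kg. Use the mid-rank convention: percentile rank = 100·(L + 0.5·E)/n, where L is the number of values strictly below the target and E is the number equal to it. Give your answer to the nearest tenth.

Sorted: 2.4, 2.5, 2.7, 2.8, 2.9, 3.0, 3.1, 3.2, 3.3, 3.5, 3.6, 3.7, 3.8, 4.0, 4.1, 4.2, 4.2, 4.3, 4.4, 4.5, 4.6.
Count below 4.3: L = 17; count equal: E = 1; n = 21.
Percentile rank = 100·(17 + 0.5·1)/21 = 100·17.5/21 = 83.33.

83.3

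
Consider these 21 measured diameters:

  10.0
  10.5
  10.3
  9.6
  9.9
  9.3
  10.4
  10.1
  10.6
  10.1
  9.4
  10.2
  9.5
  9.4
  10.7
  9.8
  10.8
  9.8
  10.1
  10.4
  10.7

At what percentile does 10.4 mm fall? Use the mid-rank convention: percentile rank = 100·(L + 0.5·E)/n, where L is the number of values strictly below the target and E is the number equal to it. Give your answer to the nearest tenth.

Sorted: 9.3, 9.4, 9.4, 9.5, 9.6, 9.8, 9.8, 9.9, 10.0, 10.1, 10.1, 10.1, 10.2, 10.3, 10.4, 10.4, 10.5, 10.6, 10.7, 10.7, 10.8.
Count below 10.4: L = 14; count equal: E = 2; n = 21.
Percentile rank = 100·(14 + 0.5·2)/21 = 100·15/21 = 71.43.

71.4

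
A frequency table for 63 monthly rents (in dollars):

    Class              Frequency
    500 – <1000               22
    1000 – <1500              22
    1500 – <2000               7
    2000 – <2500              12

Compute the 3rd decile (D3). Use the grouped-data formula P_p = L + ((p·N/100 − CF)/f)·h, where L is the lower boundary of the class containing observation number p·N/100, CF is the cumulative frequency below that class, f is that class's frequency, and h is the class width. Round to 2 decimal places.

929.55

N = 63; target position k = 30/100 · 63 = 18.9.
Cumulative frequencies: 22, 44, 51, 63.
Observation 18.9 falls in the class 500 – <1000.
L = 500, CF = 0, f = 22, h = 500.
P30 = 500 + ((18.9 − 0)/22)·500 = 500 + 429.545 = 929.545.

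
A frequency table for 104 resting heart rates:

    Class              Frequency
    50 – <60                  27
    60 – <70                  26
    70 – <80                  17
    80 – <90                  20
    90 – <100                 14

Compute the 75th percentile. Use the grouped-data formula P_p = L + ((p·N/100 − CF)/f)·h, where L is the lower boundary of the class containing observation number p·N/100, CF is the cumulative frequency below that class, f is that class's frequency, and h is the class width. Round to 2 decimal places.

N = 104; target position k = 75/100 · 104 = 78.
Cumulative frequencies: 27, 53, 70, 90, 104.
Observation 78 falls in the class 80 – <90.
L = 80, CF = 70, f = 20, h = 10.
P75 = 80 + ((78 − 70)/20)·10 = 80 + 4 = 84.

84.00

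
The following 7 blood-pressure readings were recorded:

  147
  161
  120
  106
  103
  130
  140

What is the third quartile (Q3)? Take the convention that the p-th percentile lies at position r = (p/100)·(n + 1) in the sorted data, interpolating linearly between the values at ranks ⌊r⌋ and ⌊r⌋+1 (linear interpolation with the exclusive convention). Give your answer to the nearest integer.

147

Sorted: 103, 106, 120, 130, 140, 147, 161.
n = 7.
r = (75/100)·(7 + 1) = 6.
r is an integer, so P75 is the value at rank 6: 147.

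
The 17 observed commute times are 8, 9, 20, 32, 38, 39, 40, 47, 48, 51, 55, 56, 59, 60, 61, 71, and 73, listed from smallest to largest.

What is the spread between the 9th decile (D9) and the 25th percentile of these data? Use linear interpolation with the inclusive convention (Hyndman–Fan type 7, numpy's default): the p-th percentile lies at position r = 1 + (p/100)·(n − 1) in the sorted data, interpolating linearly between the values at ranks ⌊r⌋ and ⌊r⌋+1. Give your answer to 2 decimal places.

n = 17.
P25: r = 5 (integer) → 38.
P90: r = 15.4; ranks 15–16 are 61, 71; interpolating gives 65.
Difference: 65 − 38 = 27.

27.00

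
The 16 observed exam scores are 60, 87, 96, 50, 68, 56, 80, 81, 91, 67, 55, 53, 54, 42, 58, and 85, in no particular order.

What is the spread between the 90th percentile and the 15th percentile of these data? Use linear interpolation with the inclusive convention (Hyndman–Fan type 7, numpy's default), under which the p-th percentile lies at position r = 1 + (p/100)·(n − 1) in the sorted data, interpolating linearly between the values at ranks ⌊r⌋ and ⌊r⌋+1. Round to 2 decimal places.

Sorted: 42, 50, 53, 54, 55, 56, 58, 60, 67, 68, 80, 81, 85, 87, 91, 96.
n = 16.
P15: r = 3.25; ranks 3–4 are 53, 54; interpolating gives 53.25.
P90: r = 14.5; ranks 14–15 are 87, 91; interpolating gives 89.
Difference: 89 − 53.25 = 35.75.

35.75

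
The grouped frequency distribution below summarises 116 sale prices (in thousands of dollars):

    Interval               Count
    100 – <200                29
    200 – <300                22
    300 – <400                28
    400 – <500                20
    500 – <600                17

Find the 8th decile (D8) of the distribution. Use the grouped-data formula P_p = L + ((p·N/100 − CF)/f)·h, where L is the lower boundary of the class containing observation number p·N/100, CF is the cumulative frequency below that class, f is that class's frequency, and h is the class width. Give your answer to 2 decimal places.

N = 116; target position k = 80/100 · 116 = 92.8.
Cumulative frequencies: 29, 51, 79, 99, 116.
Observation 92.8 falls in the class 400 – <500.
L = 400, CF = 79, f = 20, h = 100.
P80 = 400 + ((92.8 − 79)/20)·100 = 400 + 69 = 469.

469.00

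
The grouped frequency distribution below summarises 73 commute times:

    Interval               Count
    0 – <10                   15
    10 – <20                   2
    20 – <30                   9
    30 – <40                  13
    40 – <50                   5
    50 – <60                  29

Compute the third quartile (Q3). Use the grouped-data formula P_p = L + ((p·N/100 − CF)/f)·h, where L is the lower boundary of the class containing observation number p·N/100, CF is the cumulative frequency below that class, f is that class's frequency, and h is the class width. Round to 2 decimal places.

N = 73; target position k = 75/100 · 73 = 54.75.
Cumulative frequencies: 15, 17, 26, 39, 44, 73.
Observation 54.75 falls in the class 50 – <60.
L = 50, CF = 44, f = 29, h = 10.
P75 = 50 + ((54.75 − 44)/29)·10 = 50 + 3.7069 = 53.7069.

53.71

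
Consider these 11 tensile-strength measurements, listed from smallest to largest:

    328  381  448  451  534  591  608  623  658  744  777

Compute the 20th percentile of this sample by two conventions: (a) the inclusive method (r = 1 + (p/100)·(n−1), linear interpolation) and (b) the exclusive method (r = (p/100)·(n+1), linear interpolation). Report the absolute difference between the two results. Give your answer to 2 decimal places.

40.20

n = 11.
(a) r = 3 → value at rank 3 = 448.
(b) r = 2.4; between ranks 2 (381) and 3 (448): 407.8.
|448 − 407.8| = 40.2.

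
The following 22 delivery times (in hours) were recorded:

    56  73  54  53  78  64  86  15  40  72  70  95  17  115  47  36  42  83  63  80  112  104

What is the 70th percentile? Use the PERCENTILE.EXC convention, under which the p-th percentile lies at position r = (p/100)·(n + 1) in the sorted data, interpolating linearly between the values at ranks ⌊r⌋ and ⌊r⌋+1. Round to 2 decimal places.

80.30

Sorted: 15, 17, 36, 40, 42, 47, 53, 54, 56, 63, 64, 70, 72, 73, 78, 80, 83, 86, 95, 104, 112, 115.
n = 22.
r = (70/100)·(22 + 1) = 16.1.
Rank 16 is 80 and rank 17 is 83.
Interpolate: 80 + 0.1·(83 − 80) = 80 + 0.1·3 = 80.3.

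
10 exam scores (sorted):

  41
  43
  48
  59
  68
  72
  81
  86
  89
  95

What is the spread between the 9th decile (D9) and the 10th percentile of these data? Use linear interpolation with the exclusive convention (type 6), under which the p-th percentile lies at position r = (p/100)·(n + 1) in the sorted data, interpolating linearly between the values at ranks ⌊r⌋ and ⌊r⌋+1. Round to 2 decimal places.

53.20

n = 10.
P10: r = 1.1; ranks 1–2 are 41, 43; interpolating gives 41.2.
P90: r = 9.9; ranks 9–10 are 89, 95; interpolating gives 94.4.
Difference: 94.4 − 41.2 = 53.2.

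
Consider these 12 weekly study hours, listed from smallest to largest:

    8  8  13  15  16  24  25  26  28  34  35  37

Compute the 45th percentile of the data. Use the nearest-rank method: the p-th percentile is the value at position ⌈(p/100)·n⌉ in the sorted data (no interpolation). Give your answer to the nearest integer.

24

n = 12.
Position = ⌈45/100 · 12⌉ = ⌈5.4⌉ = 6.
The value at rank 6 is 24.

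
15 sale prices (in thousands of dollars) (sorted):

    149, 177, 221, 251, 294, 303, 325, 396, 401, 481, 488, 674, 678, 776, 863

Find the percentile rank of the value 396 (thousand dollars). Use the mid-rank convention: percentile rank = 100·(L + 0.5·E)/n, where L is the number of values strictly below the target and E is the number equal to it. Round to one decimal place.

Count below 396: L = 7; count equal: E = 1; n = 15.
Percentile rank = 100·(7 + 0.5·1)/15 = 100·7.5/15 = 50.

50.0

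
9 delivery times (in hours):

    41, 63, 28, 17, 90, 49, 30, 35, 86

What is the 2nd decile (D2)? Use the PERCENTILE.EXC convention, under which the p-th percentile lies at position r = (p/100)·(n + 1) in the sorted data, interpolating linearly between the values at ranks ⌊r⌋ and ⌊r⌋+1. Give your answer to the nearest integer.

28

Sorted: 17, 28, 30, 35, 41, 49, 63, 86, 90.
n = 9.
r = (20/100)·(9 + 1) = 2.
r is an integer, so P20 is the value at rank 2: 28.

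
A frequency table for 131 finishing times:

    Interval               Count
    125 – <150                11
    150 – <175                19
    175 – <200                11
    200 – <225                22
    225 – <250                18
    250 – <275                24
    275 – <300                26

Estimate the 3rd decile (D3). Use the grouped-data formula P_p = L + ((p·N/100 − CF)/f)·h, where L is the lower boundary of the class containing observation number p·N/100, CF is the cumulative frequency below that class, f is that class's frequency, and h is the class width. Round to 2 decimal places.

196.14

N = 131; target position k = 30/100 · 131 = 39.3.
Cumulative frequencies: 11, 30, 41, 63, 81, 105, 131.
Observation 39.3 falls in the class 175 – <200.
L = 175, CF = 30, f = 11, h = 25.
P30 = 175 + ((39.3 − 30)/11)·25 = 175 + 21.1364 = 196.136.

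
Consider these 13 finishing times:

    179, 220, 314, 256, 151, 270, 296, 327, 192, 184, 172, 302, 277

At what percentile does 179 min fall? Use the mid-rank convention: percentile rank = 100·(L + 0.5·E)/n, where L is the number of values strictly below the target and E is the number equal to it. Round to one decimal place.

Sorted: 151, 172, 179, 184, 192, 220, 256, 270, 277, 296, 302, 314, 327.
Count below 179: L = 2; count equal: E = 1; n = 13.
Percentile rank = 100·(2 + 0.5·1)/13 = 100·2.5/13 = 19.23.

19.2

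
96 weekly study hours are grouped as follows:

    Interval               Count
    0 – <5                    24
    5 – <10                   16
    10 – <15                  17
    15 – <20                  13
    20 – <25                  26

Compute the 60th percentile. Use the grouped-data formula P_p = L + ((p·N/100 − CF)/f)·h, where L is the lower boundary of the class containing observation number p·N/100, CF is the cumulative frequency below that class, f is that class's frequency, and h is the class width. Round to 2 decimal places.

15.23

N = 96; target position k = 60/100 · 96 = 57.6.
Cumulative frequencies: 24, 40, 57, 70, 96.
Observation 57.6 falls in the class 15 – <20.
L = 15, CF = 57, f = 13, h = 5.
P60 = 15 + ((57.6 − 57)/13)·5 = 15 + 0.230769 = 15.2308.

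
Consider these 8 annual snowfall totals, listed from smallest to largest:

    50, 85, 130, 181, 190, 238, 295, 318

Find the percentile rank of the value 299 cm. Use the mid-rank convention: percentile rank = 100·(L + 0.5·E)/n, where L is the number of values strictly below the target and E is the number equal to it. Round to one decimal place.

87.5

Count below 299: L = 7; count equal: E = 0; n = 8.
Percentile rank = 100·(7 + 0.5·0)/8 = 100·7/8 = 87.5.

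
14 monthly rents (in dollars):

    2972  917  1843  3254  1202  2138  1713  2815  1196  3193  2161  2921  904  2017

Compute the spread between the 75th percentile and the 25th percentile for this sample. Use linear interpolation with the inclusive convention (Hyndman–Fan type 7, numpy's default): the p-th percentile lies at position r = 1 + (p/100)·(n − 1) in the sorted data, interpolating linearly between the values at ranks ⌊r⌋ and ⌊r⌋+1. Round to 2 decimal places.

Sorted: 904, 917, 1196, 1202, 1713, 1843, 2017, 2138, 2161, 2815, 2921, 2972, 3193, 3254.
n = 14.
P25: r = 4.25; ranks 4–5 are 1202, 1713; interpolating gives 1329.75.
P75: r = 10.75; ranks 10–11 are 2815, 2921; interpolating gives 2894.5.
Difference: 2894.5 − 1329.75 = 1564.75.

1564.75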